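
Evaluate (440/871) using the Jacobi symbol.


Compute (440/871) via quadratic reciprocity:
  pull out 2: (2/871) = +1  (since 871 mod 8 = 7)
  pull out 2: (2/871) = +1  (since 871 mod 8 = 7)
  pull out 2: (2/871) = +1  (since 871 mod 8 = 7)
  reciprocity: (55/871) -> -(871/55)
  reduce: (46/55)
  pull out 2: (2/55) = +1  (since 55 mod 8 = 7)
  reciprocity: (23/55) -> -(55/23)
  reduce: (9/23)
  reciprocity: (9/23) -> +(23/9)
  reduce: (5/9)
  reciprocity: (5/9) -> +(9/5)
  reduce: (4/5)
  pull out 2: (2/5) = -1  (since 5 mod 8 = 5)
  pull out 2: (2/5) = -1  (since 5 mod 8 = 5)
  (1/5) = 1
Product of signs = 1

1


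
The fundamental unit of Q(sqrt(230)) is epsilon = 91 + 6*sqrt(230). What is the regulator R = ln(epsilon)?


epsilon = 91 + 6*sqrt(230)
= 181.9945
R = ln(181.9945)
= 5.2040

5.2040


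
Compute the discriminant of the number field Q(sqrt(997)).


For K = Q(sqrt(d)) with d squarefree: disc(K) = d if d = 1 mod 4, and disc(K) = 4d if d = 2 or 3 mod 4.
Here d = 997, and d mod 4 = 1.
d = 1 mod 4 (O_K = Z[(1+sqrt(d))/2]), so disc(K) = d = 997

997


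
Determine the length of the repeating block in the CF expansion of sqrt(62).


Run the CF algorithm for sqrt(62).
a_0 = floor(sqrt(62)) = 7; set m_0=0, q_0=1.
Recurrence: m' = q*a - m,  q' = (d - m'^2)/q,  a' = floor((a_0 + m')/q').
  step 1: m=7, q=13, a=1
  step 2: m=6, q=2, a=6
  step 3: m=6, q=13, a=1
  step 4: m=7, q=1, a=14
a_4 = 2*a_0 = 14, so the period closes here.
sqrt(62) = [7; 1, 6, 1, 14]
Period length = 4

4


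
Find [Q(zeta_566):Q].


The degree equals Euler's totient phi(566).
566 = 2 * 283
phi(566) = 282

282


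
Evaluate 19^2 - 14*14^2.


x^2 - d*y^2
= 19^2 - 14*14^2
= 361 - 2744
= -2383

-2383


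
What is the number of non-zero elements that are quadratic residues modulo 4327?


For prime p, the number of non-zero quadratic residues is (p-1)/2.
= (4327-1)/2
= 2163

2163


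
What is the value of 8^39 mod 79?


p = 79 is prime and the exponent is (p-1)/2 = 39, so by Euler's criterion 8^39 = (8/79) = +1 or -1 mod 79.
Compute by square-and-multiply:
  39 = 32 + 4 + 2 + 1 (binary 100111)
  Repeated squaring mod 79: 8^1 = 8, 8^2 = 64, 8^4 = 67, 8^8 = 65, 8^16 = 38, 8^32 = 22
  8^39 = 8^32 * 8^4 * 8^2 * 8^1 = 22 * 67 * 64 * 8 mod 79
    22 * 67 = 1474 = 52 mod 79
    52 * 64 = 3328 = 10 mod 79
    10 * 8 = 80 = 1 mod 79
  8^39 = 1 mod 79
Result 1: 8 is a quadratic residue mod 79.
8^39 mod 79 = 1

1


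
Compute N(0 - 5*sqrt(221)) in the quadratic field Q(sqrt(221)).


N(a + b*sqrt(d)) = a^2 - d*b^2
= (0)^2 - (221)*(-5)^2
= 0 - 5525
= -5525

-5525


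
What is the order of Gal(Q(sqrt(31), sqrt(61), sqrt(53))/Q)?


The 3 square roots of distinct primes are multiplicatively independent over Q,
so [K:Q] = 2^3 and Gal(K/Q) is isomorphic to (Z/2Z)^3.
|Gal| = 2^3 = 8

8


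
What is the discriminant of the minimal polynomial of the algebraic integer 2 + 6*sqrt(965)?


The element 2 + 6*sqrt(965) has minimal polynomial:
x^2 - 4*x - 34736
Discriminant = (-4)^2 - 4*(-34736)
= 16 + 138944
= 138960

138960


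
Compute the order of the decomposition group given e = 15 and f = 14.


|D_P| = e * f
= 15 * 14
= 210

210


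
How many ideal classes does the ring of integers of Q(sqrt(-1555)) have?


K = Q(sqrt(-1555)). d mod 4 = 1, so D = disc(K) = d = -1555
h(K) equals the number of primitive reduced positive-definite forms (a, b, c) = a*x^2 + b*x*y + c*y^2 with b^2 - 4ac = D,
where reduced means |b| <= a <= c, with b >= 0 whenever |b| = a or a = c, and primitive means gcd(a, b, c) = 1.
Reduced forces 3a^2 <= |D| = 1555, so 1 <= a <= 22; b must have the parity of D, and c = (b^2 - D)/(4a) must be an integer >= a.
Enumerate a = 1..22, b in [-a, a]:
  a=1: (1, 1, 389)  [1]
  a=2..4: none
  a=5: (5, 5, 79)  [1]
  a=6..16: none
  a=17: (17, -3, 23), (17, 3, 23)  [2]
  a=18..22: none
Total reduced forms: 1 + 1 + 2 = 4
h = 4

4


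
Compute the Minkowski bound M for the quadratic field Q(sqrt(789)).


d = 789, d mod 4 = 1, so disc(K) = d = 789; |disc(K)| = 789
Real quadratic field, so n = 2, s = r2 = 0, r1 = 2
M = (n!/n^n) * (4/pi)^s * sqrt(|disc(K)|) = (2!/2^2) * (4/pi)^0 * sqrt(789)
= 0.5 * 1.000000 * 28.089144
= 14.0446

14.0446


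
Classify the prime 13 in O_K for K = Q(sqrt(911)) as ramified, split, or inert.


K = Q(sqrt(911)). Since d mod 4 = 3, disc(K) = 3644.
Check p | disc: 3644 mod 13 = 4.
p does not divide disc. Compute Legendre symbol (d/p):
1^((13-1)/2) mod 13 = 1
(d/p) = 1, so p splits: (p) = P*P' with e=1, f=1, g=2.
Therefore p is split.

split


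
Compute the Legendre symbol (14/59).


p = 59 is prime, so compute (14/59) with the reciprocity algorithm (Jacobi-symbol steps: pull out 2s via (2/n), flip via reciprocity, reduce):
  pull out 2: (2/59) = -1  (since 59 mod 8 = 3)
  reciprocity: (7/59) -> -(59/7)
  reduce: (3/7)
  reciprocity: (3/7) -> -(7/3)
  reduce: (1/3)
  (1/3) = 1
Product of signs = -1
(14/59) = -1

-1


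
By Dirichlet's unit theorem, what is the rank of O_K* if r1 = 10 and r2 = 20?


By Dirichlet's unit theorem:
rank = r1 + r2 - 1
= 10 + 20 - 1
= 29

29


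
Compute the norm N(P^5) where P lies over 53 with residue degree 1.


N(P^a) = p^(a*f)
= 53^(5*1)
= 53^5
= 418195493

418195493


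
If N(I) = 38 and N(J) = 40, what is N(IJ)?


N(IJ) = N(I) * N(J)
= 38 * 40
= 1520

1520


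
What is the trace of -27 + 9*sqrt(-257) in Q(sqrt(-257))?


Tr(a + b*sqrt(d)) = (a + b*sqrt(d)) + (a - b*sqrt(d)) = 2a
= 2 * (-27)
= -54

-54


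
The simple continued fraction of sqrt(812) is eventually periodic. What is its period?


Run the CF algorithm for sqrt(812).
a_0 = floor(sqrt(812)) = 28; set m_0=0, q_0=1.
Recurrence: m' = q*a - m,  q' = (d - m'^2)/q,  a' = floor((a_0 + m')/q').
  step 1: m=28, q=28, a=2
  step 2: m=28, q=1, a=56
a_2 = 2*a_0 = 56, so the period closes here.
sqrt(812) = [28; 2, 56]
Period length = 2

2


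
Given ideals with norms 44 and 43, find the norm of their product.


N(IJ) = N(I) * N(J)
= 44 * 43
= 1892

1892


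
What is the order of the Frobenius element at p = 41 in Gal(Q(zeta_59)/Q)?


The Frobenius at p in Gal(Q(zeta_n)/Q) = (Z/nZ)* is the class of p, so its order is ord_59(41), the smallest k >= 1 with 41^k = 1 mod 59.
n = 59 = 59, phi(59) = 58; the order divides phi(n).
Divisors of 58: 1, 2, 29, 58
Repeated squaring mod 59: 41^1 = 41, 41^2 = 29, 41^4 = 15, 41^8 = 48, 41^16 = 3, 41^32 = 9
Test divisors in increasing order:
  k=1: 41^1 = 41 mod 59
  k=2: 41^2 = 29 mod 59
  k=29: 41^29 = 3 * 48 * 15 * 41 = 1 mod 59  <- first divisor giving 1
Order = 29

29


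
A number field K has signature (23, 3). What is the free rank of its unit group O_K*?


By Dirichlet's unit theorem:
rank = r1 + r2 - 1
= 23 + 3 - 1
= 25

25


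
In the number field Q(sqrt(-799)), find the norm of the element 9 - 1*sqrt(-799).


N(a + b*sqrt(d)) = a^2 - d*b^2
= (9)^2 - (-799)*(-1)^2
= 81 + 799
= 880

880


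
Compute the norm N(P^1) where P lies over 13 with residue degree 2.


N(P^a) = p^(a*f)
= 13^(1*2)
= 13^2
= 169

169


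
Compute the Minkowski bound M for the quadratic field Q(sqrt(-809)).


d = -809, d mod 4 = 3, so disc(K) = 4d = -3236; |disc(K)| = 3236
Imaginary quadratic field, so n = 2, s = r2 = 1, r1 = 0
M = (n!/n^n) * (4/pi)^s * sqrt(|disc(K)|) = (2!/2^2) * (4/pi)^1 * sqrt(3236)
= 0.5 * 1.273240 * 56.885851
= 36.2147

36.2147


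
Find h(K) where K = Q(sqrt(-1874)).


K = Q(sqrt(-1874)). d mod 4 = 2, so D = disc(K) = 4d = -7496
h(K) equals the number of primitive reduced positive-definite forms (a, b, c) = a*x^2 + b*x*y + c*y^2 with b^2 - 4ac = D,
where reduced means |b| <= a <= c, with b >= 0 whenever |b| = a or a = c, and primitive means gcd(a, b, c) = 1.
Reduced forces 3a^2 <= |D| = 7496, so 1 <= a <= 49; b must have the parity of D, and c = (b^2 - D)/(4a) must be an integer >= a.
Enumerate a = 1..49, b in [-a, a]:
  a=1: (1, 0, 1874)  [1]
  a=2: (2, 0, 937)  [1]
  a=3: (3, -2, 625), (3, 2, 625)  [2]
  a=4: none
  a=5: (5, -2, 375), (5, 2, 375)  [2]
  a=6: (6, -4, 313), (6, 4, 313)  [2]
  a=7: (7, -6, 269), (7, 6, 269)  [2]
  a=8: none
  a=9: (9, -8, 210), (9, 8, 210)  [2]
  a=10: (10, -8, 189), (10, 8, 189)  [2]
  a=11..13: none
  a=14: (14, -8, 135), (14, 8, 135)  [2]
  a=15: (15, -8, 126), (15, -2, 125), (15, 2, 125), (15, 8, 126)  [4]
  a=16: none
  a=17: (17, -16, 114), (17, 16, 114)  [2]
  a=18: (18, -8, 105), (18, 8, 105)  [2]
  a=19: (19, -16, 102), (19, 16, 102)  [2]
  a=20: none
  a=21: (21, -20, 94), (21, -8, 90), (21, 8, 90), (21, 20, 94)  [4]
  a=22: none
  a=23: (23, -18, 85), (23, 18, 85)  [2]
  a=24: none
  a=25: (25, -2, 75), (25, 2, 75)  [2]
  a=26: none
  a=27: (27, -8, 70), (27, 8, 70)  [2]
  a=28..29: none
  a=30: (30, -28, 69), (30, -8, 63), (30, 8, 63), (30, 28, 69)  [4]
  a=31..33: none
  a=34: (34, -16, 57), (34, 16, 57)  [2]
  a=35: (35, -22, 57), (35, -8, 54), (35, 8, 54), (35, 22, 57)  [4]
  a=36..37: none
  a=38: (38, -16, 51), (38, 16, 51)  [2]
  a=39..41: none
  a=42: (42, -20, 47), (42, -8, 45), (42, 8, 45), (42, 20, 47)  [4]
  a=43..44: none
  a=45: (45, -28, 46), (45, 28, 46)  [2]
  a=46..48: none
  a=49: (49, -48, 50), (49, 48, 50)  [2]
Total reduced forms: 1 + 1 + 2 + 2 + 2 + 2 + 2 + 2 + 2 + 4 + 2 + 2 + 2 + 4 + 2 + 2 + 2 + 4 + 2 + 4 + 2 + 4 + 2 + 2 = 56
h = 56

56


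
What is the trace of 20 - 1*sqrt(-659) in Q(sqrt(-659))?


Tr(a + b*sqrt(d)) = (a + b*sqrt(d)) + (a - b*sqrt(d)) = 2a
= 2 * (20)
= 40

40


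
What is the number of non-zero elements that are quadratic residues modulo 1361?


For prime p, the number of non-zero quadratic residues is (p-1)/2.
= (1361-1)/2
= 680

680


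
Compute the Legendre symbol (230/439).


p = 439 is prime, so compute (230/439) with the reciprocity algorithm (Jacobi-symbol steps: pull out 2s via (2/n), flip via reciprocity, reduce):
  pull out 2: (2/439) = +1  (since 439 mod 8 = 7)
  reciprocity: (115/439) -> -(439/115)
  reduce: (94/115)
  pull out 2: (2/115) = -1  (since 115 mod 8 = 3)
  reciprocity: (47/115) -> -(115/47)
  reduce: (21/47)
  reciprocity: (21/47) -> +(47/21)
  reduce: (5/21)
  reciprocity: (5/21) -> +(21/5)
  reduce: (1/5)
  (1/5) = 1
Product of signs = -1
(230/439) = -1

-1


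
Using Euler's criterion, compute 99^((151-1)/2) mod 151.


p = 151 is prime and the exponent is (p-1)/2 = 75, so by Euler's criterion 99^75 = (99/151) = +1 or -1 mod 151.
Compute by square-and-multiply:
  75 = 64 + 8 + 2 + 1 (binary 1001011)
  Repeated squaring mod 151: 99^1 = 99, 99^2 = 137, 99^4 = 45, 99^8 = 62, 99^16 = 69, 99^32 = 80, 99^64 = 58
  99^75 = 99^64 * 99^8 * 99^2 * 99^1 = 58 * 62 * 137 * 99 mod 151
    58 * 62 = 3596 = 123 mod 151
    123 * 137 = 16851 = 90 mod 151
    90 * 99 = 8910 = 1 mod 151
  99^75 = 1 mod 151
Result 1: 99 is a quadratic residue mod 151.
99^75 mod 151 = 1

1


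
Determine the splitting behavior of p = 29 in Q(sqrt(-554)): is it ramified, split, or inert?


K = Q(sqrt(-554)). Since d mod 4 = 2, disc(K) = -2216.
Check p | disc: -2216 mod 29 = 17.
p does not divide disc. Compute Legendre symbol (d/p):
26^((29-1)/2) mod 29 = -1
(d/p) = -1, so p is inert: (p) stays prime with e=1, f=2, g=1.
Therefore p is inert.

inert


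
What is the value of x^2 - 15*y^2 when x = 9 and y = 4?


x^2 - d*y^2
= 9^2 - 15*4^2
= 81 - 240
= -159

-159


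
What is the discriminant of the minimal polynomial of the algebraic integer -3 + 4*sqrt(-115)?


The element -3 + 4*sqrt(-115) has minimal polynomial:
x^2 + 6*x + 1849
Discriminant = (6)^2 - 4*(1849)
= 36 - 7396
= -7360

-7360


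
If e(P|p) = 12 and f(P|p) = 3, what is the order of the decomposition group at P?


|D_P| = e * f
= 12 * 3
= 36

36


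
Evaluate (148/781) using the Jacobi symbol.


Compute (148/781) via quadratic reciprocity:
  pull out 2: (2/781) = -1  (since 781 mod 8 = 5)
  pull out 2: (2/781) = -1  (since 781 mod 8 = 5)
  reciprocity: (37/781) -> +(781/37)
  reduce: (4/37)
  pull out 2: (2/37) = -1  (since 37 mod 8 = 5)
  pull out 2: (2/37) = -1  (since 37 mod 8 = 5)
  (1/37) = 1
Product of signs = 1

1


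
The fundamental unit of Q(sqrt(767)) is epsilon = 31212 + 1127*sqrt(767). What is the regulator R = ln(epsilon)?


epsilon = 31212 + 1127*sqrt(767)
= 62424.0000
R = ln(62424.0000)
= 11.0417

11.0417


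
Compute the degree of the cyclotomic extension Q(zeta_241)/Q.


The degree equals Euler's totient phi(241).
241 = 241
phi(241) = 240

240


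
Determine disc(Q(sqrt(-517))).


For K = Q(sqrt(d)) with d squarefree: disc(K) = d if d = 1 mod 4, and disc(K) = 4d if d = 2 or 3 mod 4.
Here d = -517, and d mod 4 = 3.
d = 3 mod 4, not 1 (O_K = Z[sqrt(d)]), so disc(K) = 4d = 4 * (-517) = -2068

-2068


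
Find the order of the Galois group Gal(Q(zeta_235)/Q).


|Gal(Q(zeta_235)/Q)| = phi(235)
= 184

184


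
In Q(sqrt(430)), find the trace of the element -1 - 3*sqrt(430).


Tr(a + b*sqrt(d)) = (a + b*sqrt(d)) + (a - b*sqrt(d)) = 2a
= 2 * (-1)
= -2

-2


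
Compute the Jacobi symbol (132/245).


Compute (132/245) via quadratic reciprocity:
  pull out 2: (2/245) = -1  (since 245 mod 8 = 5)
  pull out 2: (2/245) = -1  (since 245 mod 8 = 5)
  reciprocity: (33/245) -> +(245/33)
  reduce: (14/33)
  pull out 2: (2/33) = +1  (since 33 mod 8 = 1)
  reciprocity: (7/33) -> +(33/7)
  reduce: (5/7)
  reciprocity: (5/7) -> +(7/5)
  reduce: (2/5)
  pull out 2: (2/5) = -1  (since 5 mod 8 = 5)
  (1/5) = 1
Product of signs = -1

-1


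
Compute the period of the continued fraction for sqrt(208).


Run the CF algorithm for sqrt(208).
a_0 = floor(sqrt(208)) = 14; set m_0=0, q_0=1.
Recurrence: m' = q*a - m,  q' = (d - m'^2)/q,  a' = floor((a_0 + m')/q').
  step 1: m=14, q=12, a=2
  step 2: m=10, q=9, a=2
  step 3: m=8, q=16, a=1
  step 4: m=8, q=9, a=2
  step 5: m=10, q=12, a=2
  step 6: m=14, q=1, a=28
a_6 = 2*a_0 = 28, so the period closes here.
sqrt(208) = [14; 2, 2, 1, 2, 2, 28]
Period length = 6

6


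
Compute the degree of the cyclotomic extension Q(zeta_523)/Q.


The degree equals Euler's totient phi(523).
523 = 523
phi(523) = 522

522


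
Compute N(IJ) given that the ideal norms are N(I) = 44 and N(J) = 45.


N(IJ) = N(I) * N(J)
= 44 * 45
= 1980

1980


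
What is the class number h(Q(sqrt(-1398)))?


K = Q(sqrt(-1398)). d mod 4 = 2, so D = disc(K) = 4d = -5592
h(K) equals the number of primitive reduced positive-definite forms (a, b, c) = a*x^2 + b*x*y + c*y^2 with b^2 - 4ac = D,
where reduced means |b| <= a <= c, with b >= 0 whenever |b| = a or a = c, and primitive means gcd(a, b, c) = 1.
Reduced forces 3a^2 <= |D| = 5592, so 1 <= a <= 43; b must have the parity of D, and c = (b^2 - D)/(4a) must be an integer >= a.
Enumerate a = 1..43, b in [-a, a]:
  a=1: (1, 0, 1398)  [1]
  a=2: (2, 0, 699)  [1]
  a=3: (3, 0, 466)  [1]
  a=4..5: none
  a=6: (6, 0, 233)  [1]
  a=7: (7, -6, 201), (7, 6, 201)  [2]
  a=8..13: none
  a=14: (14, -8, 101), (14, 8, 101)  [2]
  a=15..16: none
  a=17: (17, -16, 86), (17, 16, 86)  [2]
  a=18..20: none
  a=21: (21, -6, 67), (21, 6, 67)  [2]
  a=22..28: none
  a=29: (29, -18, 51), (29, 18, 51)  [2]
  a=30: none
  a=31: (31, -22, 49), (31, 22, 49)  [2]
  a=32..33: none
  a=34: (34, -16, 43), (34, 16, 43)  [2]
  a=35..40: none
  a=41: (41, -36, 42), (41, 36, 42)  [2]
  a=42..43: none
Total reduced forms: 1 + 1 + 1 + 1 + 2 + 2 + 2 + 2 + 2 + 2 + 2 + 2 = 20
h = 20

20


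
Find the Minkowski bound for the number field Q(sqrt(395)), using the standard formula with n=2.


d = 395, d mod 4 = 3, so disc(K) = 4d = 1580; |disc(K)| = 1580
Real quadratic field, so n = 2, s = r2 = 0, r1 = 2
M = (n!/n^n) * (4/pi)^s * sqrt(|disc(K)|) = (2!/2^2) * (4/pi)^0 * sqrt(1580)
= 0.5 * 1.000000 * 39.749214
= 19.8746

19.8746


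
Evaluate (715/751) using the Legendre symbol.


p = 751 is prime, so compute (715/751) with the reciprocity algorithm (Jacobi-symbol steps: pull out 2s via (2/n), flip via reciprocity, reduce):
  reciprocity: (715/751) -> -(751/715)
  reduce: (36/715)
  pull out 2: (2/715) = -1  (since 715 mod 8 = 3)
  pull out 2: (2/715) = -1  (since 715 mod 8 = 3)
  reciprocity: (9/715) -> +(715/9)
  reduce: (4/9)
  pull out 2: (2/9) = +1  (since 9 mod 8 = 1)
  pull out 2: (2/9) = +1  (since 9 mod 8 = 1)
  (1/9) = 1
Product of signs = -1
(715/751) = -1

-1


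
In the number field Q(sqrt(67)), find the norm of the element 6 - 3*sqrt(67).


N(a + b*sqrt(d)) = a^2 - d*b^2
= (6)^2 - (67)*(-3)^2
= 36 - 603
= -567

-567


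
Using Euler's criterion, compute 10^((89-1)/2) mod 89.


p = 89 is prime and the exponent is (p-1)/2 = 44, so by Euler's criterion 10^44 = (10/89) = +1 or -1 mod 89.
Compute by square-and-multiply:
  44 = 32 + 8 + 4 (binary 101100)
  Repeated squaring mod 89: 10^1 = 10, 10^2 = 11, 10^4 = 32, 10^8 = 45, 10^16 = 67, 10^32 = 39
  10^44 = 10^32 * 10^8 * 10^4 = 39 * 45 * 32 mod 89
    39 * 45 = 1755 = 64 mod 89
    64 * 32 = 2048 = 1 mod 89
  10^44 = 1 mod 89
Result 1: 10 is a quadratic residue mod 89.
10^44 mod 89 = 1

1


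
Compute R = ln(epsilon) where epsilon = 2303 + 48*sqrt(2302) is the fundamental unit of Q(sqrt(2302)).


epsilon = 2303 + 48*sqrt(2302)
= 4605.9998
R = ln(4605.9998)
= 8.4351

8.4351


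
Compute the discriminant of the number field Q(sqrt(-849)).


For K = Q(sqrt(d)) with d squarefree: disc(K) = d if d = 1 mod 4, and disc(K) = 4d if d = 2 or 3 mod 4.
Here d = -849, and d mod 4 = 3.
d = 3 mod 4, not 1 (O_K = Z[sqrt(d)]), so disc(K) = 4d = 4 * (-849) = -3396

-3396


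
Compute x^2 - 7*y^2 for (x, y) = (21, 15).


x^2 - d*y^2
= 21^2 - 7*15^2
= 441 - 1575
= -1134

-1134


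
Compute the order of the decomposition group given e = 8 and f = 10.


|D_P| = e * f
= 8 * 10
= 80

80


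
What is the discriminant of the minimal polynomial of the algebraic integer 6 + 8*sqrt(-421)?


The element 6 + 8*sqrt(-421) has minimal polynomial:
x^2 - 12*x + 26980
Discriminant = (-12)^2 - 4*(26980)
= 144 - 107920
= -107776

-107776


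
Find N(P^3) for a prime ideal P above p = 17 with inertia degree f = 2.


N(P^a) = p^(a*f)
= 17^(3*2)
= 17^6
= 24137569

24137569


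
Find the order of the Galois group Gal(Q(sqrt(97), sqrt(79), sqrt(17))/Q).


The 3 square roots of distinct primes are multiplicatively independent over Q,
so [K:Q] = 2^3 and Gal(K/Q) is isomorphic to (Z/2Z)^3.
|Gal| = 2^3 = 8

8


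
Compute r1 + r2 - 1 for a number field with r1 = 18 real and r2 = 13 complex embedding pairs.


By Dirichlet's unit theorem:
rank = r1 + r2 - 1
= 18 + 13 - 1
= 30

30


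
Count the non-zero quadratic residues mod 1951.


For prime p, the number of non-zero quadratic residues is (p-1)/2.
= (1951-1)/2
= 975

975


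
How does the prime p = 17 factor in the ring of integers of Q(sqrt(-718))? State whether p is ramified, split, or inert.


K = Q(sqrt(-718)). Since d mod 4 = 2, disc(K) = -2872.
Check p | disc: -2872 mod 17 = 1.
p does not divide disc. Compute Legendre symbol (d/p):
13^((17-1)/2) mod 17 = 1
(d/p) = 1, so p splits: (p) = P*P' with e=1, f=1, g=2.
Therefore p is split.

split


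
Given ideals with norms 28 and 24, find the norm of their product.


N(IJ) = N(I) * N(J)
= 28 * 24
= 672

672


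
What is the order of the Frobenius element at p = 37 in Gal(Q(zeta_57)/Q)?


The Frobenius at p in Gal(Q(zeta_n)/Q) = (Z/nZ)* is the class of p, so its order is ord_57(37), the smallest k >= 1 with 37^k = 1 mod 57.
n = 57 = 3 * 19, phi(57) = 36; the order divides phi(n).
Divisors of 36: 1, 2, 3, 4, 6, 9, 12, 18, 36
Repeated squaring mod 57: 37^1 = 37, 37^2 = 1, 37^4 = 1, 37^8 = 1, 37^16 = 1, 37^32 = 1
Test divisors in increasing order:
  k=1: 37^1 = 37 mod 57
  k=2: 37^2 = 1 mod 57  <- first divisor giving 1
Order = 2

2


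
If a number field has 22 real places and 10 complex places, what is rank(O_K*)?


By Dirichlet's unit theorem:
rank = r1 + r2 - 1
= 22 + 10 - 1
= 31

31


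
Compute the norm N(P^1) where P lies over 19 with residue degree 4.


N(P^a) = p^(a*f)
= 19^(1*4)
= 19^4
= 130321

130321


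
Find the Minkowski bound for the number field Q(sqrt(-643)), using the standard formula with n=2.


d = -643, d mod 4 = 1, so disc(K) = d = -643; |disc(K)| = 643
Imaginary quadratic field, so n = 2, s = r2 = 1, r1 = 0
M = (n!/n^n) * (4/pi)^s * sqrt(|disc(K)|) = (2!/2^2) * (4/pi)^1 * sqrt(643)
= 0.5 * 1.273240 * 25.357445
= 16.1431

16.1431


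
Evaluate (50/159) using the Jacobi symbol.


Compute (50/159) via quadratic reciprocity:
  pull out 2: (2/159) = +1  (since 159 mod 8 = 7)
  reciprocity: (25/159) -> +(159/25)
  reduce: (9/25)
  reciprocity: (9/25) -> +(25/9)
  reduce: (7/9)
  reciprocity: (7/9) -> +(9/7)
  reduce: (2/7)
  pull out 2: (2/7) = +1  (since 7 mod 8 = 7)
  (1/7) = 1
Product of signs = 1

1


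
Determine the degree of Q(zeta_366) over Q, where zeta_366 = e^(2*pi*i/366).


The degree equals Euler's totient phi(366).
366 = 2 * 3 * 61
phi(366) = 120

120


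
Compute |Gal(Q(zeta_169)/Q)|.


|Gal(Q(zeta_169)/Q)| = phi(169)
= 156

156


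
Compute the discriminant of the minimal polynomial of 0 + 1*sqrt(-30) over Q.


The element 0 + 1*sqrt(-30) has minimal polynomial:
x^2 + 0*x + 30
Discriminant = (0)^2 - 4*(30)
= 0 - 120
= -120

-120


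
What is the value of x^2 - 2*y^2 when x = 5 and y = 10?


x^2 - d*y^2
= 5^2 - 2*10^2
= 25 - 200
= -175

-175


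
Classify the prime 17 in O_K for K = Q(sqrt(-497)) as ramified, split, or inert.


K = Q(sqrt(-497)). Since d mod 4 = 3, disc(K) = -1988.
Check p | disc: -1988 mod 17 = 1.
p does not divide disc. Compute Legendre symbol (d/p):
13^((17-1)/2) mod 17 = 1
(d/p) = 1, so p splits: (p) = P*P' with e=1, f=1, g=2.
Therefore p is split.

split


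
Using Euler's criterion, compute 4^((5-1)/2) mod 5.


p = 5 is prime and the exponent is (p-1)/2 = 2, so by Euler's criterion 4^2 = (4/5) = +1 or -1 mod 5.
Compute by square-and-multiply:
  2 = 2 (binary 10)
  Repeated squaring mod 5: 4^1 = 4, 4^2 = 1
  4^2 = 1 mod 5
Result 1: 4 is a quadratic residue mod 5.
4^2 mod 5 = 1

1


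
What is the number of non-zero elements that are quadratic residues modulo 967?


For prime p, the number of non-zero quadratic residues is (p-1)/2.
= (967-1)/2
= 483

483


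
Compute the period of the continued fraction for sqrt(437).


Run the CF algorithm for sqrt(437).
a_0 = floor(sqrt(437)) = 20; set m_0=0, q_0=1.
Recurrence: m' = q*a - m,  q' = (d - m'^2)/q,  a' = floor((a_0 + m')/q').
  step 1: m=20, q=37, a=1
  step 2: m=17, q=4, a=9
  step 3: m=19, q=19, a=2
  step 4: m=19, q=4, a=9
  step 5: m=17, q=37, a=1
  step 6: m=20, q=1, a=40
a_6 = 2*a_0 = 40, so the period closes here.
sqrt(437) = [20; 1, 9, 2, 9, 1, 40]
Period length = 6

6


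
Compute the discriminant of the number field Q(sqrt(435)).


For K = Q(sqrt(d)) with d squarefree: disc(K) = d if d = 1 mod 4, and disc(K) = 4d if d = 2 or 3 mod 4.
Here d = 435, and d mod 4 = 3.
d = 3 mod 4, not 1 (O_K = Z[sqrt(d)]), so disc(K) = 4d = 4 * (435) = 1740

1740


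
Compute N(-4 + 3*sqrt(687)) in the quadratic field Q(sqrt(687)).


N(a + b*sqrt(d)) = a^2 - d*b^2
= (-4)^2 - (687)*(3)^2
= 16 - 6183
= -6167

-6167


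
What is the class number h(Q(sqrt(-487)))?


K = Q(sqrt(-487)). d mod 4 = 1, so D = disc(K) = d = -487
h(K) equals the number of primitive reduced positive-definite forms (a, b, c) = a*x^2 + b*x*y + c*y^2 with b^2 - 4ac = D,
where reduced means |b| <= a <= c, with b >= 0 whenever |b| = a or a = c, and primitive means gcd(a, b, c) = 1.
Reduced forces 3a^2 <= |D| = 487, so 1 <= a <= 12; b must have the parity of D, and c = (b^2 - D)/(4a) must be an integer >= a.
Enumerate a = 1..12, b in [-a, a]:
  a=1: (1, 1, 122)  [1]
  a=2: (2, -1, 61), (2, 1, 61)  [2]
  a=3: none
  a=4: (4, -3, 31), (4, 3, 31)  [2]
  a=5..7: none
  a=8: (8, -5, 16), (8, 5, 16)  [2]
  a=9..12: none
Total reduced forms: 1 + 2 + 2 + 2 = 7
h = 7

7


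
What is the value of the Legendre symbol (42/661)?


p = 661 is prime, so compute (42/661) with the reciprocity algorithm (Jacobi-symbol steps: pull out 2s via (2/n), flip via reciprocity, reduce):
  pull out 2: (2/661) = -1  (since 661 mod 8 = 5)
  reciprocity: (21/661) -> +(661/21)
  reduce: (10/21)
  pull out 2: (2/21) = -1  (since 21 mod 8 = 5)
  reciprocity: (5/21) -> +(21/5)
  reduce: (1/5)
  (1/5) = 1
Product of signs = 1
(42/661) = 1

1


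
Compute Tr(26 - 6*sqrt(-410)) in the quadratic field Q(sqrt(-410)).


Tr(a + b*sqrt(d)) = (a + b*sqrt(d)) + (a - b*sqrt(d)) = 2a
= 2 * (26)
= 52

52


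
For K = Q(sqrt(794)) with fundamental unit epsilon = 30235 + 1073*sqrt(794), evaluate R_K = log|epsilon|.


epsilon = 30235 + 1073*sqrt(794)
= 60470.0000
R = ln(60470.0000)
= 11.0099

11.0099


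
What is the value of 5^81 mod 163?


p = 163 is prime and the exponent is (p-1)/2 = 81, so by Euler's criterion 5^81 = (5/163) = +1 or -1 mod 163.
Compute by square-and-multiply:
  81 = 64 + 16 + 1 (binary 1010001)
  Repeated squaring mod 163: 5^1 = 5, 5^2 = 25, 5^4 = 136, 5^8 = 77, 5^16 = 61, 5^32 = 135, 5^64 = 132
  5^81 = 5^64 * 5^16 * 5^1 = 132 * 61 * 5 mod 163
    132 * 61 = 8052 = 65 mod 163
    65 * 5 = 325 = 162 mod 163
  5^81 = 162 mod 163
Result 162 = p - 1 = -1 mod 163: 5 is a quadratic non-residue mod 163. As a residue in [0, p-1] the value is 162.
5^81 mod 163 = 162

162


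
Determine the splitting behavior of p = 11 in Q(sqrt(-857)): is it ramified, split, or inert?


K = Q(sqrt(-857)). Since d mod 4 = 3, disc(K) = -3428.
Check p | disc: -3428 mod 11 = 4.
p does not divide disc. Compute Legendre symbol (d/p):
1^((11-1)/2) mod 11 = 1
(d/p) = 1, so p splits: (p) = P*P' with e=1, f=1, g=2.
Therefore p is split.

split


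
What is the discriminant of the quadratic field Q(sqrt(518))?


For K = Q(sqrt(d)) with d squarefree: disc(K) = d if d = 1 mod 4, and disc(K) = 4d if d = 2 or 3 mod 4.
Here d = 518, and d mod 4 = 2.
d = 2 mod 4, not 1 (O_K = Z[sqrt(d)]), so disc(K) = 4d = 4 * (518) = 2072

2072


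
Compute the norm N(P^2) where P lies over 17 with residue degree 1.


N(P^a) = p^(a*f)
= 17^(2*1)
= 17^2
= 289

289


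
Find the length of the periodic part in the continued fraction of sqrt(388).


Run the CF algorithm for sqrt(388).
a_0 = floor(sqrt(388)) = 19; set m_0=0, q_0=1.
Recurrence: m' = q*a - m,  q' = (d - m'^2)/q,  a' = floor((a_0 + m')/q').
  step 1: m=19, q=27, a=1
  step 2: m=8, q=12, a=2
  step 3: m=16, q=11, a=3
  step 4: m=17, q=9, a=4
  step 5: m=19, q=3, a=12
  step 6: m=17, q=33, a=1
  step 7: m=16, q=4, a=8
  step 8: m=16, q=33, a=1
  step 9: m=17, q=3, a=12
  step 10: m=19, q=9, a=4
  step 11: m=17, q=11, a=3
  step 12: m=16, q=12, a=2
  step 13: m=8, q=27, a=1
  step 14: m=19, q=1, a=38
a_14 = 2*a_0 = 38, so the period closes here.
sqrt(388) = [19; 1, 2, 3, 4, 12, 1, 8, 1, 12, 4, 3, 2, 1, 38]
Period length = 14

14


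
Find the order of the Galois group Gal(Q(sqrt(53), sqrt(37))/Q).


The 2 square roots of distinct primes are multiplicatively independent over Q,
so [K:Q] = 2^2 and Gal(K/Q) is isomorphic to (Z/2Z)^2.
|Gal| = 2^2 = 4

4


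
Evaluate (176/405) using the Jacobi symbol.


Compute (176/405) via quadratic reciprocity:
  pull out 2: (2/405) = -1  (since 405 mod 8 = 5)
  pull out 2: (2/405) = -1  (since 405 mod 8 = 5)
  pull out 2: (2/405) = -1  (since 405 mod 8 = 5)
  pull out 2: (2/405) = -1  (since 405 mod 8 = 5)
  reciprocity: (11/405) -> +(405/11)
  reduce: (9/11)
  reciprocity: (9/11) -> +(11/9)
  reduce: (2/9)
  pull out 2: (2/9) = +1  (since 9 mod 8 = 1)
  (1/9) = 1
Product of signs = 1

1


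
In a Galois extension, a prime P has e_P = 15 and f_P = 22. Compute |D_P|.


|D_P| = e * f
= 15 * 22
= 330

330


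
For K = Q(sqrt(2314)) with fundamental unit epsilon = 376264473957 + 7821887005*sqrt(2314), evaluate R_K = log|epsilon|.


epsilon = 376264473957 + 7821887005*sqrt(2314)
= 7.5253e+11
R = ln(7.5253e+11)
= 27.3467

27.3467


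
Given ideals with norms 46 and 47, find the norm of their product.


N(IJ) = N(I) * N(J)
= 46 * 47
= 2162

2162


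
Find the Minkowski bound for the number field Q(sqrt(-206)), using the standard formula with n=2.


d = -206, d mod 4 = 2, so disc(K) = 4d = -824; |disc(K)| = 824
Imaginary quadratic field, so n = 2, s = r2 = 1, r1 = 0
M = (n!/n^n) * (4/pi)^s * sqrt(|disc(K)|) = (2!/2^2) * (4/pi)^1 * sqrt(824)
= 0.5 * 1.273240 * 28.705400
= 18.2744

18.2744


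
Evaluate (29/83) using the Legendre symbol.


p = 83 is prime, so compute (29/83) with the reciprocity algorithm (Jacobi-symbol steps: pull out 2s via (2/n), flip via reciprocity, reduce):
  reciprocity: (29/83) -> +(83/29)
  reduce: (25/29)
  reciprocity: (25/29) -> +(29/25)
  reduce: (4/25)
  pull out 2: (2/25) = +1  (since 25 mod 8 = 1)
  pull out 2: (2/25) = +1  (since 25 mod 8 = 1)
  (1/25) = 1
Product of signs = 1
(29/83) = 1

1


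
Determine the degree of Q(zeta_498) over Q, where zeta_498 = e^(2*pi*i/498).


The degree equals Euler's totient phi(498).
498 = 2 * 3 * 83
phi(498) = 164

164


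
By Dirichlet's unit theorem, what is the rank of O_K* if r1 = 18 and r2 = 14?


By Dirichlet's unit theorem:
rank = r1 + r2 - 1
= 18 + 14 - 1
= 31

31


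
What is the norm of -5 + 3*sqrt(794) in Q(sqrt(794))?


N(a + b*sqrt(d)) = a^2 - d*b^2
= (-5)^2 - (794)*(3)^2
= 25 - 7146
= -7121

-7121


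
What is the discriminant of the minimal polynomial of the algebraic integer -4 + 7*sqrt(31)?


The element -4 + 7*sqrt(31) has minimal polynomial:
x^2 + 8*x - 1503
Discriminant = (8)^2 - 4*(-1503)
= 64 + 6012
= 6076

6076


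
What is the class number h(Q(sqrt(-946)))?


K = Q(sqrt(-946)). d mod 4 = 2, so D = disc(K) = 4d = -3784
h(K) equals the number of primitive reduced positive-definite forms (a, b, c) = a*x^2 + b*x*y + c*y^2 with b^2 - 4ac = D,
where reduced means |b| <= a <= c, with b >= 0 whenever |b| = a or a = c, and primitive means gcd(a, b, c) = 1.
Reduced forces 3a^2 <= |D| = 3784, so 1 <= a <= 35; b must have the parity of D, and c = (b^2 - D)/(4a) must be an integer >= a.
Enumerate a = 1..35, b in [-a, a]:
  a=1: (1, 0, 946)  [1]
  a=2: (2, 0, 473)  [1]
  a=3..4: none
  a=5: (5, -4, 190), (5, 4, 190)  [2]
  a=6..9: none
  a=10: (10, -4, 95), (10, 4, 95)  [2]
  a=11: (11, 0, 86)  [1]
  a=12: none
  a=13: (13, -8, 74), (13, 8, 74)  [2]
  a=14..18: none
  a=19: (19, -4, 50), (19, 4, 50)  [2]
  a=20..21: none
  a=22: (22, 0, 43)  [1]
  a=23..24: none
  a=25: (25, -4, 38), (25, 4, 38)  [2]
  a=26: (26, -8, 37), (26, 8, 37)  [2]
  a=27..35: none
Total reduced forms: 1 + 1 + 2 + 2 + 1 + 2 + 2 + 1 + 2 + 2 = 16
h = 16

16


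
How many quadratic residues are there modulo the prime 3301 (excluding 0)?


For prime p, the number of non-zero quadratic residues is (p-1)/2.
= (3301-1)/2
= 1650

1650


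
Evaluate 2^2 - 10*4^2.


x^2 - d*y^2
= 2^2 - 10*4^2
= 4 - 160
= -156

-156


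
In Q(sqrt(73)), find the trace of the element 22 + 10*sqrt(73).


Tr(a + b*sqrt(d)) = (a + b*sqrt(d)) + (a - b*sqrt(d)) = 2a
= 2 * (22)
= 44

44


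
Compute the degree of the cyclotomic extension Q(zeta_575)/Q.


The degree equals Euler's totient phi(575).
575 = 5^2 * 23
phi(575) = 440

440


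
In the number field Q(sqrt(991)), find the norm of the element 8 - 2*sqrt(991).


N(a + b*sqrt(d)) = a^2 - d*b^2
= (8)^2 - (991)*(-2)^2
= 64 - 3964
= -3900

-3900


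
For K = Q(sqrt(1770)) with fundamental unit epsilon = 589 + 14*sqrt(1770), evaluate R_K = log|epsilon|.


epsilon = 589 + 14*sqrt(1770)
= 1177.9992
R = ln(1177.9992)
= 7.0716

7.0716


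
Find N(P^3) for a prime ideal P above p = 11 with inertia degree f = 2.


N(P^a) = p^(a*f)
= 11^(3*2)
= 11^6
= 1771561

1771561


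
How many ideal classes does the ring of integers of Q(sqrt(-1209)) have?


K = Q(sqrt(-1209)). d mod 4 = 3, so D = disc(K) = 4d = -4836
h(K) equals the number of primitive reduced positive-definite forms (a, b, c) = a*x^2 + b*x*y + c*y^2 with b^2 - 4ac = D,
where reduced means |b| <= a <= c, with b >= 0 whenever |b| = a or a = c, and primitive means gcd(a, b, c) = 1.
Reduced forces 3a^2 <= |D| = 4836, so 1 <= a <= 40; b must have the parity of D, and c = (b^2 - D)/(4a) must be an integer >= a.
Enumerate a = 1..40, b in [-a, a]:
  a=1: (1, 0, 1209)  [1]
  a=2: (2, 2, 605)  [1]
  a=3: (3, 0, 403)  [1]
  a=4: none
  a=5: (5, -2, 242), (5, 2, 242)  [2]
  a=6: (6, 6, 203)  [1]
  a=7: (7, -6, 174), (7, 6, 174)  [2]
  a=8..9: none
  a=10: (10, -2, 121), (10, 2, 121)  [2]
  a=11: (11, -2, 110), (11, 2, 110)  [2]
  a=12: none
  a=13: (13, 0, 93)  [1]
  a=14: (14, -6, 87), (14, 6, 87)  [2]
  a=15: (15, -12, 83), (15, 12, 83)  [2]
  a=16: none
  a=17: (17, -14, 74), (17, 14, 74)  [2]
  a=18: none
  a=19: (19, -16, 67), (19, 16, 67)  [2]
  a=20: none
  a=21: (21, -6, 58), (21, 6, 58)  [2]
  a=22: (22, -2, 55), (22, 2, 55)  [2]
  a=23..24: none
  a=25: (25, -8, 49), (25, 8, 49)  [2]
  a=26: (26, 26, 53)  [1]
  a=27..28: none
  a=29: (29, -6, 42), (29, 6, 42)  [2]
  a=30: (30, -18, 43), (30, 18, 43)  [2]
  a=31: (31, 0, 39)  [1]
  a=32: none
  a=33: (33, -24, 41), (33, 24, 41)  [2]
  a=34: (34, -14, 37), (34, 14, 37)  [2]
  a=35: (35, -22, 38), (35, 8, 35), (35, 22, 38)  [3]
  a=36..40: none
Total reduced forms: 1 + 1 + 1 + 2 + 1 + 2 + 2 + 2 + 1 + 2 + 2 + 2 + 2 + 2 + 2 + 2 + 1 + 2 + 2 + 1 + 2 + 2 + 3 = 40
h = 40

40


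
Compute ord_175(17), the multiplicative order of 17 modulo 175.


We want ord_175(17), the smallest k >= 1 with 17^k = 1 mod 175.
n = 175 = 5^2 * 7, phi(175) = 120; the order divides phi(n).
Divisors of 120: 1, 2, 3, 4, 5, 6, 8, 10, 12, 15, 20, 24, 30, 40, 60, 120
Repeated squaring mod 175: 17^1 = 17, 17^2 = 114, 17^4 = 46, 17^8 = 16, 17^16 = 81, 17^32 = 86, 17^64 = 46
Test divisors in increasing order:
  k=1: 17^1 = 17 mod 175
  k=2: 17^2 = 114 mod 175
  k=3: 17^3 = 114 * 17 = 13 mod 175
  k=4: 17^4 = 46 mod 175
  k=5: 17^5 = 46 * 17 = 82 mod 175
  k=6: 17^6 = 46 * 114 = 169 mod 175
  k=8: 17^8 = 16 mod 175
  k=10: 17^10 = 16 * 114 = 74 mod 175
  k=12: 17^12 = 16 * 46 = 36 mod 175
  k=15: 17^15 = 16 * 46 * 114 * 17 = 118 mod 175
  k=20: 17^20 = 81 * 46 = 51 mod 175
  k=24: 17^24 = 81 * 16 = 71 mod 175
  k=30: 17^30 = 81 * 16 * 46 * 114 = 99 mod 175
  k=40: 17^40 = 86 * 16 = 151 mod 175
  k=60: 17^60 = 86 * 81 * 16 * 46 = 1 mod 175  <- first divisor giving 1
Order = 60

60


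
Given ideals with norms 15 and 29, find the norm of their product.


N(IJ) = N(I) * N(J)
= 15 * 29
= 435

435


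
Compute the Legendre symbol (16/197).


p = 197 is prime, so compute (16/197) with the reciprocity algorithm (Jacobi-symbol steps: pull out 2s via (2/n), flip via reciprocity, reduce):
  pull out 2: (2/197) = -1  (since 197 mod 8 = 5)
  pull out 2: (2/197) = -1  (since 197 mod 8 = 5)
  pull out 2: (2/197) = -1  (since 197 mod 8 = 5)
  pull out 2: (2/197) = -1  (since 197 mod 8 = 5)
  (1/197) = 1
Product of signs = 1
(16/197) = 1

1


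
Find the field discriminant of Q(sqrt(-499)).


For K = Q(sqrt(d)) with d squarefree: disc(K) = d if d = 1 mod 4, and disc(K) = 4d if d = 2 or 3 mod 4.
Here d = -499, and d mod 4 = 1.
d = 1 mod 4 (O_K = Z[(1+sqrt(d))/2]), so disc(K) = d = -499

-499


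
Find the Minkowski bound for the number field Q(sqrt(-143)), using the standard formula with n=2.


d = -143, d mod 4 = 1, so disc(K) = d = -143; |disc(K)| = 143
Imaginary quadratic field, so n = 2, s = r2 = 1, r1 = 0
M = (n!/n^n) * (4/pi)^s * sqrt(|disc(K)|) = (2!/2^2) * (4/pi)^1 * sqrt(143)
= 0.5 * 1.273240 * 11.958261
= 7.6129

7.6129


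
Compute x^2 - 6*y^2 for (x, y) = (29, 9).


x^2 - d*y^2
= 29^2 - 6*9^2
= 841 - 486
= 355

355


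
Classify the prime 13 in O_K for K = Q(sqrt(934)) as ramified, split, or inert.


K = Q(sqrt(934)). Since d mod 4 = 2, disc(K) = 3736.
Check p | disc: 3736 mod 13 = 5.
p does not divide disc. Compute Legendre symbol (d/p):
11^((13-1)/2) mod 13 = -1
(d/p) = -1, so p is inert: (p) stays prime with e=1, f=2, g=1.
Therefore p is inert.

inert


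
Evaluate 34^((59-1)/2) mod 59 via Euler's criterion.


p = 59 is prime and the exponent is (p-1)/2 = 29, so by Euler's criterion 34^29 = (34/59) = +1 or -1 mod 59.
Compute by square-and-multiply:
  29 = 16 + 8 + 4 + 1 (binary 11101)
  Repeated squaring mod 59: 34^1 = 34, 34^2 = 35, 34^4 = 45, 34^8 = 19, 34^16 = 7
  34^29 = 34^16 * 34^8 * 34^4 * 34^1 = 7 * 19 * 45 * 34 mod 59
    7 * 19 = 133 = 15 mod 59
    15 * 45 = 675 = 26 mod 59
    26 * 34 = 884 = 58 mod 59
  34^29 = 58 mod 59
Result 58 = p - 1 = -1 mod 59: 34 is a quadratic non-residue mod 59. As a residue in [0, p-1] the value is 58.
34^29 mod 59 = 58

58


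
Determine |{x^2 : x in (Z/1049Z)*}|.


For prime p, the number of non-zero quadratic residues is (p-1)/2.
= (1049-1)/2
= 524

524


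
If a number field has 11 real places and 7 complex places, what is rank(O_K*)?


By Dirichlet's unit theorem:
rank = r1 + r2 - 1
= 11 + 7 - 1
= 17

17


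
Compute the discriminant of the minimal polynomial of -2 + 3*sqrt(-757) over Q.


The element -2 + 3*sqrt(-757) has minimal polynomial:
x^2 + 4*x + 6817
Discriminant = (4)^2 - 4*(6817)
= 16 - 27268
= -27252

-27252


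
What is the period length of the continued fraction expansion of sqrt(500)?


Run the CF algorithm for sqrt(500).
a_0 = floor(sqrt(500)) = 22; set m_0=0, q_0=1.
Recurrence: m' = q*a - m,  q' = (d - m'^2)/q,  a' = floor((a_0 + m')/q').
  step 1: m=22, q=16, a=2
  step 2: m=10, q=25, a=1
  step 3: m=15, q=11, a=3
  step 4: m=18, q=16, a=2
  step 5: m=14, q=19, a=1
  step 6: m=5, q=25, a=1
  step 7: m=20, q=4, a=10
  step 8: m=20, q=25, a=1
  step 9: m=5, q=19, a=1
  step 10: m=14, q=16, a=2
  step 11: m=18, q=11, a=3
  step 12: m=15, q=25, a=1
  step 13: m=10, q=16, a=2
  step 14: m=22, q=1, a=44
a_14 = 2*a_0 = 44, so the period closes here.
sqrt(500) = [22; 2, 1, 3, 2, 1, 1, 10, 1, 1, 2, 3, 1, 2, 44]
Period length = 14

14


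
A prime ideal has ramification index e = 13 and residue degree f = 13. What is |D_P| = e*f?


|D_P| = e * f
= 13 * 13
= 169

169


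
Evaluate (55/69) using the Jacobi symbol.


Compute (55/69) via quadratic reciprocity:
  reciprocity: (55/69) -> +(69/55)
  reduce: (14/55)
  pull out 2: (2/55) = +1  (since 55 mod 8 = 7)
  reciprocity: (7/55) -> -(55/7)
  reduce: (6/7)
  pull out 2: (2/7) = +1  (since 7 mod 8 = 7)
  reciprocity: (3/7) -> -(7/3)
  reduce: (1/3)
  (1/3) = 1
Product of signs = 1

1


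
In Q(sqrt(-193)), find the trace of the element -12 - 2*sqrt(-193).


Tr(a + b*sqrt(d)) = (a + b*sqrt(d)) + (a - b*sqrt(d)) = 2a
= 2 * (-12)
= -24

-24


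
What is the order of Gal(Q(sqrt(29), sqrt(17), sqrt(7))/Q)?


The 3 square roots of distinct primes are multiplicatively independent over Q,
so [K:Q] = 2^3 and Gal(K/Q) is isomorphic to (Z/2Z)^3.
|Gal| = 2^3 = 8

8


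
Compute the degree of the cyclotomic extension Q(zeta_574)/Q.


The degree equals Euler's totient phi(574).
574 = 2 * 7 * 41
phi(574) = 240

240


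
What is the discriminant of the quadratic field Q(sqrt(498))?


For K = Q(sqrt(d)) with d squarefree: disc(K) = d if d = 1 mod 4, and disc(K) = 4d if d = 2 or 3 mod 4.
Here d = 498, and d mod 4 = 2.
d = 2 mod 4, not 1 (O_K = Z[sqrt(d)]), so disc(K) = 4d = 4 * (498) = 1992

1992


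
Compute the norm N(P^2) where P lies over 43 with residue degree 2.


N(P^a) = p^(a*f)
= 43^(2*2)
= 43^4
= 3418801

3418801


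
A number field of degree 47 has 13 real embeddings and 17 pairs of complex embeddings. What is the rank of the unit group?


By Dirichlet's unit theorem:
rank = r1 + r2 - 1
= 13 + 17 - 1
= 29

29


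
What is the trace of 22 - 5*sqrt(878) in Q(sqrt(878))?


Tr(a + b*sqrt(d)) = (a + b*sqrt(d)) + (a - b*sqrt(d)) = 2a
= 2 * (22)
= 44

44


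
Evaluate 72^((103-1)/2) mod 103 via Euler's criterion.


p = 103 is prime and the exponent is (p-1)/2 = 51, so by Euler's criterion 72^51 = (72/103) = +1 or -1 mod 103.
Compute by square-and-multiply:
  51 = 32 + 16 + 2 + 1 (binary 110011)
  Repeated squaring mod 103: 72^1 = 72, 72^2 = 34, 72^4 = 23, 72^8 = 14, 72^16 = 93, 72^32 = 100
  72^51 = 72^32 * 72^16 * 72^2 * 72^1 = 100 * 93 * 34 * 72 mod 103
    100 * 93 = 9300 = 30 mod 103
    30 * 34 = 1020 = 93 mod 103
    93 * 72 = 6696 = 1 mod 103
  72^51 = 1 mod 103
Result 1: 72 is a quadratic residue mod 103.
72^51 mod 103 = 1

1
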